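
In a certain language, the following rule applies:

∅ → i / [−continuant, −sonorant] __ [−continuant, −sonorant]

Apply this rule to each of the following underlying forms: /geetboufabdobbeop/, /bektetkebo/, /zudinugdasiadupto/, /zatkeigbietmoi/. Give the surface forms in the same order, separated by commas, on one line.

/geetboufabdobbeop/: /t/ and /b/ form a stop–stop cluster, so [i] is inserted between them. /b/ and /d/ form a stop–stop cluster, so [i] is inserted between them. /b/ and /b/ form a stop–stop cluster, so [i] is inserted between them. → [geetiboufabidobibeop].
/bektetkebo/: /k/ and /t/ form a stop–stop cluster, so [i] is inserted between them. /t/ and /k/ form a stop–stop cluster, so [i] is inserted between them. → [bekitetikebo].
/zudinugdasiadupto/: /g/ and /d/ form a stop–stop cluster, so [i] is inserted between them. /p/ and /t/ form a stop–stop cluster, so [i] is inserted between them. → [zudinugidasiadupito].
/zatkeigbietmoi/: /t/ and /k/ form a stop–stop cluster, so [i] is inserted between them. /g/ and /b/ form a stop–stop cluster, so [i] is inserted between them. → [zatikeigibietmoi].

geetiboufabidobibeop, bekitetikebo, zudinugidasiadupito, zatikeigibietmoi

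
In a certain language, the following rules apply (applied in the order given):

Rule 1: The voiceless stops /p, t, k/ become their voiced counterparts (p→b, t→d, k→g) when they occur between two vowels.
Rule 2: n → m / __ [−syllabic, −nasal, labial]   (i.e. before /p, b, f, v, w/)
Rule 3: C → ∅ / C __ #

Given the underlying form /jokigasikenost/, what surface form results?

jogigasigenos

Rule 1 (intervocalic voicing): /k/ is a voiceless stop between vowels /o/ and /i/, so it voices to [g]. /k/ is a voiceless stop between vowels /i/ and /e/, so it voices to [g]. /jokigasikenost/ → jogigasigenost.
Rule 2 (nasal place assimilation): no segment meets the environment; /jogigasigenost/ is unchanged.
Rule 3 (final cluster simplification): /t/ is the second consonant of a word-final cluster /st/, so it deletes. /jogigasigenost/ → jogigasigenos.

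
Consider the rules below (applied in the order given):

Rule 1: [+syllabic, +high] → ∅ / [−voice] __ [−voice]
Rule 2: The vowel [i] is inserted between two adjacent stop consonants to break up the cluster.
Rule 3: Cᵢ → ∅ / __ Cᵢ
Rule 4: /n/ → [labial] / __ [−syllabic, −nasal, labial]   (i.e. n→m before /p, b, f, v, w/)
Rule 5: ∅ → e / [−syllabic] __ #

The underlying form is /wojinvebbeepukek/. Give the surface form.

wojimvebibeepikeke

Rule 1 (high vowel syncope): /u/ is a high vowel flanked by voiceless consonants /p/ and /k/, so it deletes. /wojinvebbeepukek/ → wojinvebbeepkek.
Rule 2 (stop-cluster i-epenthesis): /b/ and /b/ form a stop–stop cluster, so [i] is inserted between them. /p/ and /k/ form a stop–stop cluster, so [i] is inserted between them. /wojinvebbeepkek/ → wojinvebibeepikek.
Rule 3 (degemination): no segment meets the environment; /wojinvebibeepikek/ is unchanged.
Rule 4 (nasal place assimilation): /n/ precedes the labial consonant /v/, so it assimilates in place to [m]. /wojinvebibeepikek/ → wojimvebibeepikek.
Rule 5 (final e-epenthesis): the form ends in the consonant /k/, so [e] is inserted word-finally. /wojimvebibeepikek/ → wojimvebibeepikeke.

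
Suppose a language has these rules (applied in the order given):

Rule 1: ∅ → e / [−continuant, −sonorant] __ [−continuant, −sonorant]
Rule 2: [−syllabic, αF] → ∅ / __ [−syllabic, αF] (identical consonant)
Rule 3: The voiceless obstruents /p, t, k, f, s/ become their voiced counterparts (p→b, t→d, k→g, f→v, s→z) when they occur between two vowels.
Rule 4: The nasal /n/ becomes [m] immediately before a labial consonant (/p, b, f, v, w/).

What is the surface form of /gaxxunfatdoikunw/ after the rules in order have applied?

gaxumfadedoigumw

Rule 1 (stop-cluster e-epenthesis): /t/ and /d/ form a stop–stop cluster, so [e] is inserted between them. /gaxxunfatdoikunw/ → gaxxunfatedoikunw.
Rule 2 (degemination): /xx/ is a geminate; the first /x/ deletes. /gaxxunfatedoikunw/ → gaxunfatedoikunw.
Rule 3 (intervocalic voicing): /t/ is a voiceless obstruent between vowels /a/ and /e/, so it voices to [d]. /k/ is a voiceless obstruent between vowels /i/ and /u/, so it voices to [g]. /gaxunfatedoikunw/ → gaxunfadedoigunw.
Rule 4 (nasal place assimilation): /n/ precedes the labial consonant /f/, so it assimilates in place to [m]. /n/ precedes the labial consonant /w/, so it assimilates in place to [m]. /gaxunfadedoigunw/ → gaxumfadedoigumw.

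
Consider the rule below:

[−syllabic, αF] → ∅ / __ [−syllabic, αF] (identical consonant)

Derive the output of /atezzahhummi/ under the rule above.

/zz/ is a geminate; the first /z/ deletes.
/hh/ is a geminate; the first /h/ deletes.
/mm/ is a geminate; the first /m/ deletes.
The other instances of /t/, /z/, /h/, /m/ do not occur in the required environment and remain unchanged.
Surface form: [atezahumi].

atezahumi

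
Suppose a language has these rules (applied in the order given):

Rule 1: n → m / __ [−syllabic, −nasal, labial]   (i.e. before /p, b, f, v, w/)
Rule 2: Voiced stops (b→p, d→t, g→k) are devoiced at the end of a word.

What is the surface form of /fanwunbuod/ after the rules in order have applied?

Rule 1 (nasal place assimilation): /n/ precedes the labial consonant /w/, so it assimilates in place to [m]. /n/ precedes the labial consonant /b/, so it assimilates in place to [m]. /fanwunbuod/ → famwumbuod.
Rule 2 (final devoicing): /d/ is a voiced stop in word-final position, so it devoices to [t]. /famwumbuod/ → famwumbuot.

famwumbuot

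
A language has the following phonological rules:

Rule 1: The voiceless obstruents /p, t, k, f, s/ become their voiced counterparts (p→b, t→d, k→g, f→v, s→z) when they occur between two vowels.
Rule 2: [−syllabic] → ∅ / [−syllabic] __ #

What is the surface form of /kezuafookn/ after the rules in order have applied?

Rule 1 (intervocalic voicing): /f/ is a voiceless obstruent between vowels /a/ and /o/, so it voices to [v]. /kezuafookn/ → kezuavookn.
Rule 2 (final cluster simplification): /n/ is the second consonant of a word-final cluster /kn/, so it deletes. /kezuavookn/ → kezuavook.

kezuavook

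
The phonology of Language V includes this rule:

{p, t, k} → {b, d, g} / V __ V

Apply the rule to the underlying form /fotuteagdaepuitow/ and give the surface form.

fodudeagdaebuidow

/t/ is a voiceless stop between vowels /o/ and /u/, so it voices to [d].
/t/ is a voiceless stop between vowels /u/ and /e/, so it voices to [d].
/p/ is a voiceless stop between vowels /e/ and /u/, so it voices to [b].
/t/ is a voiceless stop between vowels /i/ and /o/, so it voices to [d].
Surface form: [fodudeagdaebuidow].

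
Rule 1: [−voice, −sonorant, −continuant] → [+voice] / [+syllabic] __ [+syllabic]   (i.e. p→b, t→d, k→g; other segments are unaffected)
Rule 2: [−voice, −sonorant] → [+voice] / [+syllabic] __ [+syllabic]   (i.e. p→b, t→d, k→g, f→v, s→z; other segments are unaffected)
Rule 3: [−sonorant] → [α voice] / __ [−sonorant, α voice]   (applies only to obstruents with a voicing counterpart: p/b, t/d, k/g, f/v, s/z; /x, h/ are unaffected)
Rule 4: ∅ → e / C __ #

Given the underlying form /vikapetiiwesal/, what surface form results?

Rule 1 (intervocalic voicing): /k/ is a voiceless stop between vowels /i/ and /a/, so it voices to [g]. /p/ is a voiceless stop between vowels /a/ and /e/, so it voices to [b]. /t/ is a voiceless stop between vowels /e/ and /i/, so it voices to [d]. /vikapetiiwesal/ → vigabediiwesal.
Rule 2 (intervocalic voicing): /s/ is a voiceless obstruent between vowels /e/ and /a/, so it voices to [z]. /vigabediiwesal/ → vigabediiwezal.
Rule 3 (regressive voicing assimilation): no segment meets the environment; /vigabediiwezal/ is unchanged.
Rule 4 (final e-epenthesis): the form ends in the consonant /l/, so [e] is inserted word-finally. /vigabediiwezal/ → vigabediiwezale.

vigabediiwezale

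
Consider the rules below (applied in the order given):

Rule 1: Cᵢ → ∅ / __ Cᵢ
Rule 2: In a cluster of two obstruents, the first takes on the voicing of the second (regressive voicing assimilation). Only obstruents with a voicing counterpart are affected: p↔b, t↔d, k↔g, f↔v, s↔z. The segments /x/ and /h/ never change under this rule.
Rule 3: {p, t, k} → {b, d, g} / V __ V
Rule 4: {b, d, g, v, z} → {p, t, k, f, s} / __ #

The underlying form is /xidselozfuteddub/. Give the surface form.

xitselosfudedup

Rule 1 (degemination): /dd/ is a geminate; the first /d/ deletes. /xidselozfuteddub/ → xidselozfutedub.
Rule 2 (regressive voicing assimilation): /d/ precedes the voiceless obstruent /s/, so it devoices to [t] by assimilation. /z/ precedes the voiceless obstruent /f/, so it devoices to [s] by assimilation. /xidselozfutedub/ → xitselosfutedub.
Rule 3 (intervocalic voicing): /t/ is a voiceless stop between vowels /u/ and /e/, so it voices to [d]. /xitselosfutedub/ → xitselosfudedub.
Rule 4 (final devoicing): /b/ is a voiced obstruent in word-final position, so it devoices to [p]. /xitselosfudedub/ → xitselosfudedup.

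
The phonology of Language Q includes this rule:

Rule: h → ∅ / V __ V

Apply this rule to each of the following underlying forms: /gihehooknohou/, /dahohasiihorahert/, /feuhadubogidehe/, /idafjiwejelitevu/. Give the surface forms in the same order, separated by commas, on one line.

/gihehooknohou/: /h/ occurs between vowels /i/ and /e/, so it deletes. /h/ occurs between vowels /e/ and /o/, so it deletes. /h/ occurs between vowels /o/ and /o/, so it deletes. → [gieooknoou].
/dahohasiihorahert/: /h/ occurs between vowels /a/ and /o/, so it deletes. /h/ occurs between vowels /o/ and /a/, so it deletes. /h/ occurs between vowels /i/ and /o/, so it deletes. /h/ occurs between vowels /a/ and /e/, so it deletes. → [daoasiioraert].
/feuhadubogidehe/: /h/ occurs between vowels /u/ and /a/, so it deletes. /h/ occurs between vowels /e/ and /e/, so it deletes. → [feuadubogidee].
/idafjiwejelitevu/: the rule's environment is not met; surfaces unchanged as [idafjiwejelitevu].

gieooknoou, daoasiioraert, feuadubogidee, idafjiwejelitevu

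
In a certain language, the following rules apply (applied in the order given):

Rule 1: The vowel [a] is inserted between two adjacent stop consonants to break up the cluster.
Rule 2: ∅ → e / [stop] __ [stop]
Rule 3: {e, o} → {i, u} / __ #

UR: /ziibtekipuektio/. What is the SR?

ziibatekipuekatiu

Rule 1 (stop-cluster a-epenthesis): /b/ and /t/ form a stop–stop cluster, so [a] is inserted between them. /k/ and /t/ form a stop–stop cluster, so [a] is inserted between them. /ziibtekipuektio/ → ziibatekipuekatio.
Rule 2 (stop-cluster e-epenthesis): no segment meets the environment; /ziibatekipuekatio/ is unchanged.
Rule 3 (final vowel raising): /o/ is a mid vowel in word-final position, so it raises to [u]. /ziibatekipuekatio/ → ziibatekipuekatiu.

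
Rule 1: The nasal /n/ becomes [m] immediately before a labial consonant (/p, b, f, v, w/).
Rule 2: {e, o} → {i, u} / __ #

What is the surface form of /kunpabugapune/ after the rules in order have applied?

Rule 1 (nasal place assimilation): /n/ precedes the labial consonant /p/, so it assimilates in place to [m]. /kunpabugapune/ → kumpabugapune.
Rule 2 (final vowel raising): /e/ is a mid vowel in word-final position, so it raises to [i]. /kumpabugapune/ → kumpabugapuni.

kumpabugapuni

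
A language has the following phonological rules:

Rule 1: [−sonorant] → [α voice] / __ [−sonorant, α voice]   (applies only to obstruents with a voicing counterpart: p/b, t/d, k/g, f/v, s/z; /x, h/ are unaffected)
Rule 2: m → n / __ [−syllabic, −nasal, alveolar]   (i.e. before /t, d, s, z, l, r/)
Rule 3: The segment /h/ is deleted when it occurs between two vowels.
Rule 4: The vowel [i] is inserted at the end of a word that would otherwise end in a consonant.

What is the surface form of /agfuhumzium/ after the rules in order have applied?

Rule 1 (regressive voicing assimilation): /g/ precedes the voiceless obstruent /f/, so it devoices to [k] by assimilation. /agfuhumzium/ → akfuhumzium.
Rule 2 (nasal place assimilation): /m/ precedes the alveolar consonant /z/, so it assimilates in place to [n]. /akfuhumzium/ → akfuhunzium.
Rule 3 (intervocalic h-deletion): /h/ occurs between vowels /u/ and /u/, so it deletes. /akfuhunzium/ → akfuunzium.
Rule 4 (final i-epenthesis): the form ends in the consonant /m/, so [i] is inserted word-finally. /akfuunzium/ → akfuunziumi.

akfuunziumi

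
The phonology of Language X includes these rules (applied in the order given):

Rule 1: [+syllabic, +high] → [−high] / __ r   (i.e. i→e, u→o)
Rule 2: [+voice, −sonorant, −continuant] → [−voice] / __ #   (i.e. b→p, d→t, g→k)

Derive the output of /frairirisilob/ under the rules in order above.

fraererisilop

Rule 1 (pre-rhotic lowering): /i/ is a high vowel immediately before /r/, so it lowers to [e]. /i/ is a high vowel immediately before /r/, so it lowers to [e]. /frairirisilob/ → fraererisilob.
Rule 2 (final devoicing): /b/ is a voiced stop in word-final position, so it devoices to [p]. /fraererisilob/ → fraererisilop.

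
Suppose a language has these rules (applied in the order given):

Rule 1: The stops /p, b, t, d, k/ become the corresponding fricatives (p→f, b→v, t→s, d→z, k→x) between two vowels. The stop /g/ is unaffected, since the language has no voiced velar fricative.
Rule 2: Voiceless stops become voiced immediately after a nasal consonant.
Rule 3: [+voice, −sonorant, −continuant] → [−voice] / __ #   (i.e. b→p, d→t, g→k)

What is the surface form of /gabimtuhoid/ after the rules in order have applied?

gavimduhoit

Rule 1 (intervocalic spirantization): /b/ is a stop between vowels /a/ and /i/, so it spirantizes to the fricative [v]. /gabimtuhoid/ → gavimtuhoid.
Rule 2 (post-nasal voicing): /t/ is a voiceless stop immediately after the nasal /m/, so it voices to [d]. /gavimtuhoid/ → gavimduhoid.
Rule 3 (final devoicing): /d/ is a voiced stop in word-final position, so it devoices to [t]. /gavimduhoid/ → gavimduhoit.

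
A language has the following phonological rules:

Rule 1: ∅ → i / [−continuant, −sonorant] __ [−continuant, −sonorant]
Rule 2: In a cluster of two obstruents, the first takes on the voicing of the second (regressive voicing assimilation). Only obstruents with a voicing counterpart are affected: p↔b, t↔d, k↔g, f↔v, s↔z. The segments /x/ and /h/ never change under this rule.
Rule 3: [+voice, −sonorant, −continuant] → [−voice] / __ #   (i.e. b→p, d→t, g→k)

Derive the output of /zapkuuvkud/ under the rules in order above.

Rule 1 (stop-cluster i-epenthesis): /p/ and /k/ form a stop–stop cluster, so [i] is inserted between them. /zapkuuvkud/ → zapikuuvkud.
Rule 2 (regressive voicing assimilation): /v/ precedes the voiceless obstruent /k/, so it devoices to [f] by assimilation. /zapikuuvkud/ → zapikuufkud.
Rule 3 (final devoicing): /d/ is a voiced stop in word-final position, so it devoices to [t]. /zapikuufkud/ → zapikuufkut.

zapikuufkut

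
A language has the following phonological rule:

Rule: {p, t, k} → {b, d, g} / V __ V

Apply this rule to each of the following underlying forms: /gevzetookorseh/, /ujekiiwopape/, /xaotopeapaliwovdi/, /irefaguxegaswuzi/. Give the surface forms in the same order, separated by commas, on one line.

/gevzetookorseh/: /t/ is a voiceless stop between vowels /e/ and /o/, so it voices to [d]. /k/ is a voiceless stop between vowels /o/ and /o/, so it voices to [g]. → [gevzedoogorseh].
/ujekiiwopape/: /k/ is a voiceless stop between vowels /e/ and /i/, so it voices to [g]. /p/ is a voiceless stop between vowels /o/ and /a/, so it voices to [b]. /p/ is a voiceless stop between vowels /a/ and /e/, so it voices to [b]. → [ujegiiwobabe].
/xaotopeapaliwovdi/: /t/ is a voiceless stop between vowels /o/ and /o/, so it voices to [d]. /p/ is a voiceless stop between vowels /o/ and /e/, so it voices to [b]. /p/ is a voiceless stop between vowels /a/ and /a/, so it voices to [b]. → [xaodobeabaliwovdi].
/irefaguxegaswuzi/: the rule's environment is not met; surfaces unchanged as [irefaguxegaswuzi].

gevzedoogorseh, ujegiiwobabe, xaodobeabaliwovdi, irefaguxegaswuzi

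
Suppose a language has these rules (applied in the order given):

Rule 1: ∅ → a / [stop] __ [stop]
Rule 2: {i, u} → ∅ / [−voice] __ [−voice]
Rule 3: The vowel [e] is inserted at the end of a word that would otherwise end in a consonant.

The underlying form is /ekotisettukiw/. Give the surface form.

Rule 1 (stop-cluster a-epenthesis): /t/ and /t/ form a stop–stop cluster, so [a] is inserted between them. /ekotisettukiw/ → ekotisetatukiw.
Rule 2 (high vowel syncope): /i/ is a high vowel flanked by voiceless consonants /t/ and /s/, so it deletes. /u/ is a high vowel flanked by voiceless consonants /t/ and /k/, so it deletes. /ekotisetatukiw/ → ekotsetatkiw.
Rule 3 (final e-epenthesis): the form ends in the consonant /w/, so [e] is inserted word-finally. /ekotsetatkiw/ → ekotsetatkiwe.

ekotsetatkiwe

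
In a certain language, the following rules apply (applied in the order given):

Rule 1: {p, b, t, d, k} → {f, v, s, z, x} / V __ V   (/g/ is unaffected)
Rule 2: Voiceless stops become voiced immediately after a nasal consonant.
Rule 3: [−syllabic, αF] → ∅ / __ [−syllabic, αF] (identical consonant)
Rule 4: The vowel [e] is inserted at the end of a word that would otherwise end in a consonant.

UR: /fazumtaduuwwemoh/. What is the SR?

fazumdazuuwemohe

Rule 1 (intervocalic spirantization): /d/ is a stop between vowels /a/ and /u/, so it spirantizes to the fricative [z]. /fazumtaduuwwemoh/ → fazumtazuuwwemoh.
Rule 2 (post-nasal voicing): /t/ is a voiceless stop immediately after the nasal /m/, so it voices to [d]. /fazumtazuuwwemoh/ → fazumdazuuwwemoh.
Rule 3 (degemination): /ww/ is a geminate; the first /w/ deletes. /fazumdazuuwwemoh/ → fazumdazuuwemoh.
Rule 4 (final e-epenthesis): the form ends in the consonant /h/, so [e] is inserted word-finally. /fazumdazuuwemoh/ → fazumdazuuwemohe.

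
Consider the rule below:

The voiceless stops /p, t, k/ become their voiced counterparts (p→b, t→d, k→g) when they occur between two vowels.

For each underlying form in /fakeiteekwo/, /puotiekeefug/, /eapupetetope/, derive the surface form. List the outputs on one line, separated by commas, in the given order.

/fakeiteekwo/: /k/ is a voiceless stop between vowels /a/ and /e/, so it voices to [g]. /t/ is a voiceless stop between vowels /i/ and /e/, so it voices to [d]. → [fageideekwo].
/puotiekeefug/: /t/ is a voiceless stop between vowels /o/ and /i/, so it voices to [d]. /k/ is a voiceless stop between vowels /e/ and /e/, so it voices to [g]. → [puodiegeefug].
/eapupetetope/: /p/ is a voiceless stop between vowels /a/ and /u/, so it voices to [b]. /p/ is a voiceless stop between vowels /u/ and /e/, so it voices to [b]. /t/ is a voiceless stop between vowels /e/ and /e/, so it voices to [d]. /t/ is a voiceless stop between vowels /e/ and /o/, so it voices to [d]. /p/ is a voiceless stop between vowels /o/ and /e/, so it voices to [b]. → [eabubededobe].

fageideekwo, puodiegeefug, eabubededobe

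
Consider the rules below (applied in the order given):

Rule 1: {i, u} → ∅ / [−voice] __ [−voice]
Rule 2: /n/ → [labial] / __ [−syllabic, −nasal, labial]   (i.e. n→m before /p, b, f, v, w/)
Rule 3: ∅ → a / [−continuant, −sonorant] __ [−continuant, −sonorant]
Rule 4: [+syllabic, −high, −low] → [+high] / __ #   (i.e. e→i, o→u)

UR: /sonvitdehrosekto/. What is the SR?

somvitadehrosekatu

Rule 1 (high vowel syncope): no segment meets the environment; /sonvitdehrosekto/ is unchanged.
Rule 2 (nasal place assimilation): /n/ precedes the labial consonant /v/, so it assimilates in place to [m]. /sonvitdehrosekto/ → somvitdehrosekto.
Rule 3 (stop-cluster a-epenthesis): /t/ and /d/ form a stop–stop cluster, so [a] is inserted between them. /k/ and /t/ form a stop–stop cluster, so [a] is inserted between them. /somvitdehrosekto/ → somvitadehrosekato.
Rule 4 (final vowel raising): /o/ is a mid vowel in word-final position, so it raises to [u]. /somvitadehrosekato/ → somvitadehrosekatu.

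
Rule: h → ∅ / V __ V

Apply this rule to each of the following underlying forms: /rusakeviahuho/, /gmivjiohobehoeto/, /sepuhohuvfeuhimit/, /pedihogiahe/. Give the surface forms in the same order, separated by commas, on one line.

rusakeviauo, gmivjioobeoeto, sepuouvfeuimit, pediogiae

/rusakeviahuho/: /h/ occurs between vowels /a/ and /u/, so it deletes. /h/ occurs between vowels /u/ and /o/, so it deletes. → [rusakeviauo].
/gmivjiohobehoeto/: /h/ occurs between vowels /o/ and /o/, so it deletes. /h/ occurs between vowels /e/ and /o/, so it deletes. → [gmivjioobeoeto].
/sepuhohuvfeuhimit/: /h/ occurs between vowels /u/ and /o/, so it deletes. /h/ occurs between vowels /o/ and /u/, so it deletes. /h/ occurs between vowels /u/ and /i/, so it deletes. → [sepuouvfeuimit].
/pedihogiahe/: /h/ occurs between vowels /i/ and /o/, so it deletes. /h/ occurs between vowels /a/ and /e/, so it deletes. → [pediogiae].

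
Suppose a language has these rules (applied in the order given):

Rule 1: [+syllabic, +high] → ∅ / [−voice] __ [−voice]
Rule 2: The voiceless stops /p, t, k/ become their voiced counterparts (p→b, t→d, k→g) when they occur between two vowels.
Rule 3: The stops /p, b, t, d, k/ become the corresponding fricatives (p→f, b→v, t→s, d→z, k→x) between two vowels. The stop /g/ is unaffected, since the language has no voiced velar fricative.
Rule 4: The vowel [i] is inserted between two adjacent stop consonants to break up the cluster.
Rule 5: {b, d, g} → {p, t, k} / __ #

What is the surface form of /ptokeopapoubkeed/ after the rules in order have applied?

Rule 1 (high vowel syncope): no segment meets the environment; /ptokeopapoubkeed/ is unchanged.
Rule 2 (intervocalic voicing): /k/ is a voiceless stop between vowels /o/ and /e/, so it voices to [g]. /p/ is a voiceless stop between vowels /o/ and /a/, so it voices to [b]. /p/ is a voiceless stop between vowels /a/ and /o/, so it voices to [b]. /ptokeopapoubkeed/ → ptogeobaboubkeed.
Rule 3 (intervocalic spirantization): /b/ is a stop between vowels /o/ and /a/, so it spirantizes to the fricative [v]. /b/ is a stop between vowels /a/ and /o/, so it spirantizes to the fricative [v]. /ptogeobaboubkeed/ → ptogeovavoubkeed.
Rule 4 (stop-cluster i-epenthesis): /p/ and /t/ form a stop–stop cluster, so [i] is inserted between them. /b/ and /k/ form a stop–stop cluster, so [i] is inserted between them. /ptogeovavoubkeed/ → pitogeovavoubikeed.
Rule 5 (final devoicing): /d/ is a voiced stop in word-final position, so it devoices to [t]. /pitogeovavoubikeed/ → pitogeovavoubikeet.

pitogeovavoubikeet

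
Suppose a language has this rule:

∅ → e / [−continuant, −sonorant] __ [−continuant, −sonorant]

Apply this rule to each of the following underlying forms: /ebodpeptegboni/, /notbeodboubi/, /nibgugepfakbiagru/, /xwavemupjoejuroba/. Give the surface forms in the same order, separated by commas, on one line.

/ebodpeptegboni/: /d/ and /p/ form a stop–stop cluster, so [e] is inserted between them. /p/ and /t/ form a stop–stop cluster, so [e] is inserted between them. /g/ and /b/ form a stop–stop cluster, so [e] is inserted between them. → [ebodepepetegeboni].
/notbeodboubi/: /t/ and /b/ form a stop–stop cluster, so [e] is inserted between them. /d/ and /b/ form a stop–stop cluster, so [e] is inserted between them. → [notebeodeboubi].
/nibgugepfakbiagru/: /b/ and /g/ form a stop–stop cluster, so [e] is inserted between them. /k/ and /b/ form a stop–stop cluster, so [e] is inserted between them. → [nibegugepfakebiagru].
/xwavemupjoejuroba/: the rule's environment is not met; surfaces unchanged as [xwavemupjoejuroba].

ebodepepetegeboni, notebeodeboubi, nibegugepfakebiagru, xwavemupjoejuroba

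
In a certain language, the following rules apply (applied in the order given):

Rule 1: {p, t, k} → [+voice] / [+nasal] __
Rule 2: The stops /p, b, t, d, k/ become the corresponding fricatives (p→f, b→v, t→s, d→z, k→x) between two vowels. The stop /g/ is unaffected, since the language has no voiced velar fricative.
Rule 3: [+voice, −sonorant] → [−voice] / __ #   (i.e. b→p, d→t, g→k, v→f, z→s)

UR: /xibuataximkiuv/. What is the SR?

Rule 1 (post-nasal voicing): /k/ is a voiceless stop immediately after the nasal /m/, so it voices to [g]. /xibuataximkiuv/ → xibuataximgiuv.
Rule 2 (intervocalic spirantization): /b/ is a stop between vowels /i/ and /u/, so it spirantizes to the fricative [v]. /t/ is a stop between vowels /a/ and /a/, so it spirantizes to the fricative [s]. /xibuataximgiuv/ → xivuasaximgiuv.
Rule 3 (final devoicing): /v/ is a voiced obstruent in word-final position, so it devoices to [f]. /xivuasaximgiuv/ → xivuasaximgiuf.

xivuasaximgiuf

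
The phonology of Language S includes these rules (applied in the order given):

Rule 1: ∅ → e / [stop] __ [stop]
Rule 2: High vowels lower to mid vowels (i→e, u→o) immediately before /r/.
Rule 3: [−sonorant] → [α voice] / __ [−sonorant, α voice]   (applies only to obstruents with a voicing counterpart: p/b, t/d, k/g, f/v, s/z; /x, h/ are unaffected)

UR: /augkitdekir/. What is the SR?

augekitedeker

Rule 1 (stop-cluster e-epenthesis): /g/ and /k/ form a stop–stop cluster, so [e] is inserted between them. /t/ and /d/ form a stop–stop cluster, so [e] is inserted between them. /augkitdekir/ → augekitedekir.
Rule 2 (pre-rhotic lowering): /i/ is a high vowel immediately before /r/, so it lowers to [e]. /augekitedekir/ → augekitedeker.
Rule 3 (regressive voicing assimilation): no segment meets the environment; /augekitedeker/ is unchanged.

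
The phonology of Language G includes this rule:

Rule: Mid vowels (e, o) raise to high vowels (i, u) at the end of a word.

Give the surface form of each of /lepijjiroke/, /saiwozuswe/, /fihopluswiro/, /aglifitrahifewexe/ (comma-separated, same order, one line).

lepijjiroki, saiwozuswi, fihopluswiru, aglifitrahifewexi

/lepijjiroke/: /e/ is a mid vowel in word-final position, so it raises to [i]. → [lepijjiroki].
/saiwozuswe/: /e/ is a mid vowel in word-final position, so it raises to [i]. → [saiwozuswi].
/fihopluswiro/: /o/ is a mid vowel in word-final position, so it raises to [u]. → [fihopluswiru].
/aglifitrahifewexe/: /e/ is a mid vowel in word-final position, so it raises to [i]. → [aglifitrahifewexi].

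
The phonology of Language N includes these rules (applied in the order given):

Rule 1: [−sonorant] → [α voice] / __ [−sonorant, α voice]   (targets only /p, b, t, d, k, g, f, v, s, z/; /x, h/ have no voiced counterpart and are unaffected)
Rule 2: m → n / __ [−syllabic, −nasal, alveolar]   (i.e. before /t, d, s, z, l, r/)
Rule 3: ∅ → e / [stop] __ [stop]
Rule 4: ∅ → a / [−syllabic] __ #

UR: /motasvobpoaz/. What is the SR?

motazvopepoaza

Rule 1 (regressive voicing assimilation): /s/ precedes the voiced obstruent /v/, so it voices to [z] by assimilation. /b/ precedes the voiceless obstruent /p/, so it devoices to [p] by assimilation. /motasvobpoaz/ → motazvoppoaz.
Rule 2 (nasal place assimilation): no segment meets the environment; /motazvoppoaz/ is unchanged.
Rule 3 (stop-cluster e-epenthesis): /p/ and /p/ form a stop–stop cluster, so [e] is inserted between them. /motazvoppoaz/ → motazvopepoaz.
Rule 4 (final a-epenthesis): the form ends in the consonant /z/, so [a] is inserted word-finally. /motazvopepoaz/ → motazvopepoaza.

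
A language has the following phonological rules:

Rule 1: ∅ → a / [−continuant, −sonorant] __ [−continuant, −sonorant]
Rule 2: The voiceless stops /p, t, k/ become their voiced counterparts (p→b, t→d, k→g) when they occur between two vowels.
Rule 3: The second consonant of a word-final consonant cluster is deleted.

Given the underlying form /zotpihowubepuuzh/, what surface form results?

zodabihowubebuuz

Rule 1 (stop-cluster a-epenthesis): /t/ and /p/ form a stop–stop cluster, so [a] is inserted between them. /zotpihowubepuuzh/ → zotapihowubepuuzh.
Rule 2 (intervocalic voicing): /t/ is a voiceless stop between vowels /o/ and /a/, so it voices to [d]. /p/ is a voiceless stop between vowels /a/ and /i/, so it voices to [b]. /p/ is a voiceless stop between vowels /e/ and /u/, so it voices to [b]. /zotapihowubepuuzh/ → zodabihowubebuuzh.
Rule 3 (final cluster simplification): /h/ is the second consonant of a word-final cluster /zh/, so it deletes. /zodabihowubebuuzh/ → zodabihowubebuuz.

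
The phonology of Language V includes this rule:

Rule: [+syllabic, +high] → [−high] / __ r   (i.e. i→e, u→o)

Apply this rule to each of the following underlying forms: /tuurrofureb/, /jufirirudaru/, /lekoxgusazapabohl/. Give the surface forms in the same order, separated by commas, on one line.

/tuurrofureb/: /u/ is a high vowel immediately before /r/, so it lowers to [o]. /u/ is a high vowel immediately before /r/, so it lowers to [o]. → [tuorroforeb].
/jufirirudaru/: /i/ is a high vowel immediately before /r/, so it lowers to [e]. /i/ is a high vowel immediately before /r/, so it lowers to [e]. → [jufererudaru].
/lekoxgusazapabohl/: the rule's environment is not met; surfaces unchanged as [lekoxgusazapabohl].

tuorroforeb, jufererudaru, lekoxgusazapabohl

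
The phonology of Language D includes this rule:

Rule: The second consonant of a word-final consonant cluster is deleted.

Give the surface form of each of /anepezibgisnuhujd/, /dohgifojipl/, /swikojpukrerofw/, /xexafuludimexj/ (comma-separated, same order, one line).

/anepezibgisnuhujd/: /d/ is the second consonant of a word-final cluster /jd/, so it deletes. → [anepezibgisnuhuj].
/dohgifojipl/: /l/ is the second consonant of a word-final cluster /pl/, so it deletes. → [dohgifojip].
/swikojpukrerofw/: /w/ is the second consonant of a word-final cluster /fw/, so it deletes. → [swikojpukrerof].
/xexafuludimexj/: /j/ is the second consonant of a word-final cluster /xj/, so it deletes. → [xexafuludimex].

anepezibgisnuhuj, dohgifojip, swikojpukrerof, xexafuludimex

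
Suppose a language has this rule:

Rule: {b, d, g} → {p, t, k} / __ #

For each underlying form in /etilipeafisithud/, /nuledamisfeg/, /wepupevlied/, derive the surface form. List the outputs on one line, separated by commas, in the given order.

etilipeafisithut, nuledamisfek, wepupevliet

/etilipeafisithud/: /d/ is a voiced stop in word-final position, so it devoices to [t]. → [etilipeafisithut].
/nuledamisfeg/: /g/ is a voiced stop in word-final position, so it devoices to [k]. → [nuledamisfek].
/wepupevlied/: /d/ is a voiced stop in word-final position, so it devoices to [t]. → [wepupevliet].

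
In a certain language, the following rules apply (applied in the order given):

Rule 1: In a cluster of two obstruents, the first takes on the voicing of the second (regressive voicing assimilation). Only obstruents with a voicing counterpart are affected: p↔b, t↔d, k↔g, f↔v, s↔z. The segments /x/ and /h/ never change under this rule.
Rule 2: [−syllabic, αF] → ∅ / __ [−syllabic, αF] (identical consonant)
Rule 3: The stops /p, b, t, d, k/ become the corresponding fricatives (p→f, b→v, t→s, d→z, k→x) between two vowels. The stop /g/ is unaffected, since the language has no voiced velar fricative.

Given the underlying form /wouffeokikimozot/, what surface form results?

Rule 1 (regressive voicing assimilation): no segment meets the environment; /wouffeokikimozot/ is unchanged.
Rule 2 (degemination): /ff/ is a geminate; the first /f/ deletes. /wouffeokikimozot/ → woufeokikimozot.
Rule 3 (intervocalic spirantization): /k/ is a stop between vowels /o/ and /i/, so it spirantizes to the fricative [x]. /k/ is a stop between vowels /i/ and /i/, so it spirantizes to the fricative [x]. /woufeokikimozot/ → woufeoxiximozot.

woufeoxiximozot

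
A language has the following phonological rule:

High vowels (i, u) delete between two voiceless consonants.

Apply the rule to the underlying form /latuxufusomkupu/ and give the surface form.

latxfsomkpu

/u/ is a high vowel flanked by voiceless consonants /t/ and /x/, so it deletes.
/u/ is a high vowel flanked by voiceless consonants /x/ and /f/, so it deletes.
/u/ is a high vowel flanked by voiceless consonants /f/ and /s/, so it deletes.
/u/ is a high vowel flanked by voiceless consonants /k/ and /p/, so it deletes.
Surface form: [latxfsomkpu].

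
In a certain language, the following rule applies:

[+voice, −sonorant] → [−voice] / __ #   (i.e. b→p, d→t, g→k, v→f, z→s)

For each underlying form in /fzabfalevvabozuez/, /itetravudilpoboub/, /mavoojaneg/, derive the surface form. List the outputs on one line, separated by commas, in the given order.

fzabfalevvabozues, itetravudilpoboup, mavoojanek

/fzabfalevvabozuez/: /z/ is a voiced obstruent in word-final position, so it devoices to [s]. → [fzabfalevvabozues].
/itetravudilpoboub/: /b/ is a voiced obstruent in word-final position, so it devoices to [p]. → [itetravudilpoboup].
/mavoojaneg/: /g/ is a voiced obstruent in word-final position, so it devoices to [k]. → [mavoojanek].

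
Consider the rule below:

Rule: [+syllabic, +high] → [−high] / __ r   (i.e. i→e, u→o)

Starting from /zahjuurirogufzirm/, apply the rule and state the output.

Scanning /zahjuurirogufzirm/: /u/ at position 5 is not in the conditioning environment; /u/ is a high vowel immediately before /r/, so it lowers to [o]; /i/ is a high vowel immediately before /r/, so it lowers to [e]; /u/ at position 12 is not in the conditioning environment; /i/ is a high vowel immediately before /r/, so it lowers to [e].
Result: [zahjuorerogufzerm].

zahjuorerogufzerm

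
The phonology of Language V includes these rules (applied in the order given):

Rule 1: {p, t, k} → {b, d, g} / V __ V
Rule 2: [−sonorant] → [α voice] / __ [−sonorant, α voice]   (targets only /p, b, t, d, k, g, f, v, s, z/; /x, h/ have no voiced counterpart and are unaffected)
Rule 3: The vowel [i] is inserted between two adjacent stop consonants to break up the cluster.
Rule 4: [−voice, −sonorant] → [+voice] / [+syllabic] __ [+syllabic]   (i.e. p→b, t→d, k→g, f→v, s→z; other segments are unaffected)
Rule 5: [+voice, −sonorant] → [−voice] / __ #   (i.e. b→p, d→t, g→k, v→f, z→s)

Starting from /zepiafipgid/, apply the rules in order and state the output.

Rule 1 (intervocalic voicing): /p/ is a voiceless stop between vowels /e/ and /i/, so it voices to [b]. /zepiafipgid/ → zebiafipgid.
Rule 2 (regressive voicing assimilation): /p/ precedes the voiced obstruent /g/, so it voices to [b] by assimilation. /zebiafipgid/ → zebiafibgid.
Rule 3 (stop-cluster i-epenthesis): /b/ and /g/ form a stop–stop cluster, so [i] is inserted between them. /zebiafibgid/ → zebiafibigid.
Rule 4 (intervocalic voicing): /f/ is a voiceless obstruent between vowels /a/ and /i/, so it voices to [v]. /zebiafibigid/ → zebiavibigid.
Rule 5 (final devoicing): /d/ is a voiced obstruent in word-final position, so it devoices to [t]. /zebiavibigid/ → zebiavibigit.

zebiavibigit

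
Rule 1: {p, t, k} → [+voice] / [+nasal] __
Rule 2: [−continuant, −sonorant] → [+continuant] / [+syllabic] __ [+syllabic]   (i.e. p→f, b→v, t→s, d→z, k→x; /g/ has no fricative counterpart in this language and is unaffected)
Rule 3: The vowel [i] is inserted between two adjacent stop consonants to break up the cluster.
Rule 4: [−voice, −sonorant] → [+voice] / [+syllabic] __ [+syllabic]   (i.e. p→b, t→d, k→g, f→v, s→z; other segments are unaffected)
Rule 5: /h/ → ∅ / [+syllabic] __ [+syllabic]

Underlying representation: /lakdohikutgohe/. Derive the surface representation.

lagidoixudigoe

Rule 1 (post-nasal voicing): no segment meets the environment; /lakdohikutgohe/ is unchanged.
Rule 2 (intervocalic spirantization): /k/ is a stop between vowels /i/ and /u/, so it spirantizes to the fricative [x]. /lakdohikutgohe/ → lakdohixutgohe.
Rule 3 (stop-cluster i-epenthesis): /k/ and /d/ form a stop–stop cluster, so [i] is inserted between them. /t/ and /g/ form a stop–stop cluster, so [i] is inserted between them. /lakdohixutgohe/ → lakidohixutigohe.
Rule 4 (intervocalic voicing): /k/ is a voiceless obstruent between vowels /a/ and /i/, so it voices to [g]. /t/ is a voiceless obstruent between vowels /u/ and /i/, so it voices to [d]. /lakidohixutigohe/ → lagidohixudigohe.
Rule 5 (intervocalic h-deletion): /h/ occurs between vowels /o/ and /i/, so it deletes. /h/ occurs between vowels /o/ and /e/, so it deletes. /lagidohixudigohe/ → lagidoixudigoe.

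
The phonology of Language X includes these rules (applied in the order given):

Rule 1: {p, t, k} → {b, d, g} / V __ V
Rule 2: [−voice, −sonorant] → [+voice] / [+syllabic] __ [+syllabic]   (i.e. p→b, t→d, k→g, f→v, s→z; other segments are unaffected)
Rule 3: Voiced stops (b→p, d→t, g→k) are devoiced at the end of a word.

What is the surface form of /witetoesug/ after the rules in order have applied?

widedoezuk

Rule 1 (intervocalic voicing): /t/ is a voiceless stop between vowels /i/ and /e/, so it voices to [d]. /t/ is a voiceless stop between vowels /e/ and /o/, so it voices to [d]. /witetoesug/ → widedoesug.
Rule 2 (intervocalic voicing): /s/ is a voiceless obstruent between vowels /e/ and /u/, so it voices to [z]. /widedoesug/ → widedoezug.
Rule 3 (final devoicing): /g/ is a voiced stop in word-final position, so it devoices to [k]. /widedoezug/ → widedoezuk.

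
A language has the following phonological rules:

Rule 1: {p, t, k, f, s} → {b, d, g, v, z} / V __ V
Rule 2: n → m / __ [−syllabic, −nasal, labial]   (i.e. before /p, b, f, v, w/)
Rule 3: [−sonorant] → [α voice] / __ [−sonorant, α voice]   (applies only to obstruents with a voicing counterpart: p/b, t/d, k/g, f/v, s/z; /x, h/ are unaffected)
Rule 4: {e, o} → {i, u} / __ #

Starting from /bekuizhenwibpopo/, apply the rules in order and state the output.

beguishemwippobu

Rule 1 (intervocalic voicing): /k/ is a voiceless obstruent between vowels /e/ and /u/, so it voices to [g]. /p/ is a voiceless obstruent between vowels /o/ and /o/, so it voices to [b]. /bekuizhenwibpopo/ → beguizhenwibpobo.
Rule 2 (nasal place assimilation): /n/ precedes the labial consonant /w/, so it assimilates in place to [m]. /beguizhenwibpobo/ → beguizhemwibpobo.
Rule 3 (regressive voicing assimilation): /z/ precedes the voiceless obstruent /h/, so it devoices to [s] by assimilation. /b/ precedes the voiceless obstruent /p/, so it devoices to [p] by assimilation. /beguizhemwibpobo/ → beguishemwippobo.
Rule 4 (final vowel raising): /o/ is a mid vowel in word-final position, so it raises to [u]. /beguishemwippobo/ → beguishemwippobu.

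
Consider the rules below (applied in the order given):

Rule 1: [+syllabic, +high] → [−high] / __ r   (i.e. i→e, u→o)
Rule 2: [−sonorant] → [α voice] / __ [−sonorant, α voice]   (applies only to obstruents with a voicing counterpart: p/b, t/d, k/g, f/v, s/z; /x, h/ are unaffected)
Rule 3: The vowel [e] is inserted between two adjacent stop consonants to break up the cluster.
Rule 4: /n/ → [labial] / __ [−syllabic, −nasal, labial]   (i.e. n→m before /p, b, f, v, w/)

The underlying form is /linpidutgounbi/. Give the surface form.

Rule 1 (pre-rhotic lowering): no segment meets the environment; /linpidutgounbi/ is unchanged.
Rule 2 (regressive voicing assimilation): /t/ precedes the voiced obstruent /g/, so it voices to [d] by assimilation. /linpidutgounbi/ → linpidudgounbi.
Rule 3 (stop-cluster e-epenthesis): /d/ and /g/ form a stop–stop cluster, so [e] is inserted between them. /linpidudgounbi/ → linpidudegounbi.
Rule 4 (nasal place assimilation): /n/ precedes the labial consonant /p/, so it assimilates in place to [m]. /n/ precedes the labial consonant /b/, so it assimilates in place to [m]. /linpidudegounbi/ → limpidudegoumbi.

limpidudegoumbi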